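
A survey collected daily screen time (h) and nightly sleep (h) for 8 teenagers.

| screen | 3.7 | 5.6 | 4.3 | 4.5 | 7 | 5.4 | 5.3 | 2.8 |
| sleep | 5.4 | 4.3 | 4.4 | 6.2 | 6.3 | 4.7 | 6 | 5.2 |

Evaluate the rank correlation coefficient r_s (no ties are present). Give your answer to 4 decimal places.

0.1190

Rank screen: 2, 7, 3, 4, 8, 6, 5, 1
Rank sleep: 5, 1, 2, 7, 8, 3, 6, 4
d = rank(screen) − rank(sleep): -3, 6, 1, -3, 0, 3, -1, -3; Σd² = 74
ρ = 1 − 6Σd² / [n(n²−1)] = 1 − 6×74 / (8×63) = 1 − 444/504 ≈ 0.1190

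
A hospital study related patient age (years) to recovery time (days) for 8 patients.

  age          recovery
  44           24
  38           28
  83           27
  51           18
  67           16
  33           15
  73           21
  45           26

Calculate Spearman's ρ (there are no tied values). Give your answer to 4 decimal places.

0.1190

Rank age: 3, 2, 8, 5, 6, 1, 7, 4
Rank recovery: 5, 8, 7, 3, 2, 1, 4, 6
d = rank(age) − rank(recovery): -2, -6, 1, 2, 4, 0, 3, -2; Σd² = 74
ρ = 1 − 6Σd² / [n(n²−1)] = 1 − 6×74 / (8×63) = 1 − 444/504 ≈ 0.1190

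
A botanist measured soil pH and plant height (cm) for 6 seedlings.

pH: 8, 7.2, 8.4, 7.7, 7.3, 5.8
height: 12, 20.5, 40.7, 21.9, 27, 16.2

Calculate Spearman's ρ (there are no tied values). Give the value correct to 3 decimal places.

Rank pH: 5, 2, 6, 4, 3, 1
Rank height: 1, 3, 6, 4, 5, 2
d = rank(pH) − rank(height): 4, -1, 0, 0, -2, -1; Σd² = 22
ρ = 1 − 6Σd² / [n(n²−1)] = 1 − 6×22 / (6×35) = 1 − 132/210 ≈ 0.371

0.371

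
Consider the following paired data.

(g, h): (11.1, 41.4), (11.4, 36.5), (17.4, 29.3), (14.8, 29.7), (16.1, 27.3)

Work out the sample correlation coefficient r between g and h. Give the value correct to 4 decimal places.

n = 5, Σg = 70.8, Σh = 164.2, Σg² = 1034.18, Σh² = 5532.08, Σgh = 2264.55
nΣgh − ΣgΣh = 11322.75 − 11625.36 = -302.61
nΣg² − (Σg)² = 5170.9 − 5012.64 = 158.26; nΣh² − (Σh)² = 27660.4 − 26961.64 = 698.76
r = -302.61 / √(158.26 × 698.76) = -302.61 / 332.5444 ≈ -0.9100

-0.9100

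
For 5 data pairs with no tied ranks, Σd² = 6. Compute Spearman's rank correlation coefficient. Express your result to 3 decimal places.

0.700

ρ = 1 − 6Σd² / [n(n²−1)] = 1 − 6×6 / (5×24)
  = 1 − 36/120 = 1 − 0.3000 ≈ 0.700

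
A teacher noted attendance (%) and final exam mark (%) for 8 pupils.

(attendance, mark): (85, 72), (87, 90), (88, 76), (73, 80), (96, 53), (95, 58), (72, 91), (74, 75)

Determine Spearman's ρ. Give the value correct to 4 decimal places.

-0.7381

Rank attendance: 4, 5, 6, 2, 8, 7, 1, 3
Rank mark: 3, 7, 5, 6, 1, 2, 8, 4
d = rank(attendance) − rank(mark): 1, -2, 1, -4, 7, 5, -7, -1; Σd² = 146
ρ = 1 − 6Σd² / [n(n²−1)] = 1 − 6×146 / (8×63) = 1 − 876/504 ≈ -0.7381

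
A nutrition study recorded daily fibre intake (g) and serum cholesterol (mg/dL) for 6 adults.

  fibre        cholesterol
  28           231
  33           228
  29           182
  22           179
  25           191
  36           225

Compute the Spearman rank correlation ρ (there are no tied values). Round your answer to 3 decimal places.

0.486

Rank fibre: 3, 5, 4, 1, 2, 6
Rank cholesterol: 6, 5, 2, 1, 3, 4
d = rank(fibre) − rank(cholesterol): -3, 0, 2, 0, -1, 2; Σd² = 18
ρ = 1 − 6Σd² / [n(n²−1)] = 1 − 6×18 / (6×35) = 1 − 108/210 ≈ 0.486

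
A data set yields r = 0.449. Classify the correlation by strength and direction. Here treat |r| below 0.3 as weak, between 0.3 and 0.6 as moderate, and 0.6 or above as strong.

r = 0.449 > 0 so the relationship is positive.
|r| = 0.449, which falls in the moderate range.

moderate positive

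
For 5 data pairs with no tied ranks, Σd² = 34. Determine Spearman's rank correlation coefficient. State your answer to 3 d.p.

-0.700

ρ = 1 − 6Σd² / [n(n²−1)] = 1 − 6×34 / (5×24)
  = 1 − 204/120 = 1 − 1.7000 ≈ -0.700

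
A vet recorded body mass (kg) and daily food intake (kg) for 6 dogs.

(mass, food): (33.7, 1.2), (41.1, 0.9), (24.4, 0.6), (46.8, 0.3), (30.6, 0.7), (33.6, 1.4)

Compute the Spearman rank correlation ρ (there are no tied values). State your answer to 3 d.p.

-0.086

Rank mass: 4, 5, 1, 6, 2, 3
Rank food: 5, 4, 2, 1, 3, 6
d = rank(mass) − rank(food): -1, 1, -1, 5, -1, -3; Σd² = 38
ρ = 1 − 6Σd² / [n(n²−1)] = 1 − 6×38 / (6×35) = 1 − 228/210 ≈ -0.086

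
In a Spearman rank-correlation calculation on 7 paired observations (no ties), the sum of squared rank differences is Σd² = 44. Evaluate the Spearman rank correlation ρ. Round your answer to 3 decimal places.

ρ = 1 − 6Σd² / [n(n²−1)] = 1 − 6×44 / (7×48)
  = 1 − 264/336 = 1 − 0.7857 ≈ 0.214

0.214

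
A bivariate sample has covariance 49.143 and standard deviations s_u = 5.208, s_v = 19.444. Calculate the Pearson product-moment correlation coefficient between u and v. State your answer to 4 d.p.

r = Cov(u,v) / (s_u · s_v) = 49.143 / (5.208 × 19.444)
  = 49.143 / 101.2644 ≈ 0.4853

0.4853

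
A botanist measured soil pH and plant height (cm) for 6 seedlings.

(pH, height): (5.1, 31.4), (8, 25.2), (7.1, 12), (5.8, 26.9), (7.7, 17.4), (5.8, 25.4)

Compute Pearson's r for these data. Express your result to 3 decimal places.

n = 6, Σx = 39.5, Σy = 138.3, Σx² = 266.99, Σy² = 3436.53, Σxy = 884.26
nΣxy − ΣxΣy = 5305.56 − 5462.85 = -157.29
nΣx² − (Σx)² = 1601.94 − 1560.25 = 41.69; nΣy² − (Σy)² = 20619.18 − 19126.89 = 1492.29
r = -157.29 / √(41.69 × 1492.29) = -157.29 / 249.4265 ≈ -0.631

-0.631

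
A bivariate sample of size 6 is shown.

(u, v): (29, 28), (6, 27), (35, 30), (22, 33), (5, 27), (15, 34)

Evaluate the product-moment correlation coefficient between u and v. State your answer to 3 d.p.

n = 6, Σu = 112, Σv = 179, Σu² = 2836, Σv² = 5387, Σuv = 3395
nΣuv − ΣuΣv = 20370 − 20048 = 322
nΣu² − (Σu)² = 17016 − 12544 = 4472; nΣv² − (Σv)² = 32322 − 32041 = 281
r = 322 / √(4472 × 281) = 322 / 1120.9960 ≈ 0.287

0.287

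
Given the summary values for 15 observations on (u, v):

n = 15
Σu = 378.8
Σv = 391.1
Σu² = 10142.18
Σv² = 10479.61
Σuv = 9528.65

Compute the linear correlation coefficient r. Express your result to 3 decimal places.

r = (nΣuv − ΣuΣv) / √[(nΣu² − (Σu)²)(nΣv² − (Σv)²)]
Numerator: 15×9528.65 − 378.8×391.1 = -5218.93
Denominator: √[(152132.7 − 143489.44)(157194.15 − 152959.21)] = √[8643.26 × 4234.94] = 6050.0981
r = -5218.93 / 6050.0981 ≈ -0.863

-0.863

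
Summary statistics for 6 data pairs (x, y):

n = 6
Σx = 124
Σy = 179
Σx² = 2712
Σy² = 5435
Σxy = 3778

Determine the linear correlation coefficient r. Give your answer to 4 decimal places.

0.6610

r = (nΣxy − ΣxΣy) / √[(nΣx² − (Σx)²)(nΣy² − (Σy)²)]
Numerator: 6×3778 − 124×179 = 472
Denominator: √[(16272 − 15376)(32610 − 32041)] = √[896 × 569] = 714.0196
r = 472 / 714.0196 ≈ 0.6610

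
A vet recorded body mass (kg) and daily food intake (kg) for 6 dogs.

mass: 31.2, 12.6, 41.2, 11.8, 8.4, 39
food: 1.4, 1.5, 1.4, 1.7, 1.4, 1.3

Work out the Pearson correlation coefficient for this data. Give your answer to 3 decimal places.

n = 6, Σx = 144.2, Σy = 8.7, Σx² = 4560.44, Σy² = 12.71, Σxy = 202.78
nΣxy − ΣxΣy = 1216.68 − 1254.54 = -37.86
nΣx² − (Σx)² = 27362.64 − 20793.64 = 6569; nΣy² − (Σy)² = 76.26 − 75.69 = 0.57
r = -37.86 / √(6569 × 0.57) = -37.86 / 61.1909 ≈ -0.619

-0.619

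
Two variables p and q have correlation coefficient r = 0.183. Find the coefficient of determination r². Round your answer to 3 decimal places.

0.033

r² = (0.183)² = 0.033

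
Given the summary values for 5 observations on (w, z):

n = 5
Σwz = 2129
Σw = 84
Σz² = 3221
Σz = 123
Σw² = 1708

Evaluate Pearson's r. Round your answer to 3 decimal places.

0.260

r = (nΣwz − ΣwΣz) / √[(nΣw² − (Σw)²)(nΣz² − (Σz)²)]
Numerator: 5×2129 − 84×123 = 313
Denominator: √[(8540 − 7056)(16105 − 15129)] = √[1484 × 976] = 1203.4883
r = 313 / 1203.4883 ≈ 0.260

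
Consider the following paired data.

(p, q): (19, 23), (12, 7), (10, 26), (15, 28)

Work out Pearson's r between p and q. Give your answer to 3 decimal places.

0.223

n = 4, Σp = 56, Σq = 84, Σp² = 830, Σq² = 2038, Σpq = 1201
nΣpq − ΣpΣq = 4804 − 4704 = 100
nΣp² − (Σp)² = 3320 − 3136 = 184; nΣq² − (Σq)² = 8152 − 7056 = 1096
r = 100 / √(184 × 1096) = 100 / 449.0702 ≈ 0.223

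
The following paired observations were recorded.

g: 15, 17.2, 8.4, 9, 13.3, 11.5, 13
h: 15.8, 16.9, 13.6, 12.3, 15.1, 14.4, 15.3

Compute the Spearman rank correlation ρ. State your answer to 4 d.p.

0.9286

Rank g: 6, 7, 1, 2, 5, 3, 4
Rank h: 6, 7, 2, 1, 4, 3, 5
d = rank(g) − rank(h): 0, 0, -1, 1, 1, 0, -1; Σd² = 4
ρ = 1 − 6Σd² / [n(n²−1)] = 1 − 6×4 / (7×48) = 1 − 24/336 ≈ 0.9286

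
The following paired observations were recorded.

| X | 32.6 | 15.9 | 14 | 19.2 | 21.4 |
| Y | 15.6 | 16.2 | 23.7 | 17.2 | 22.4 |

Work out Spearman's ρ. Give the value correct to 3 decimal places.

-0.600

Rank X: 5, 2, 1, 3, 4
Rank Y: 1, 2, 5, 3, 4
d = rank(X) − rank(Y): 4, 0, -4, 0, 0; Σd² = 32
ρ = 1 − 6Σd² / [n(n²−1)] = 1 − 6×32 / (5×24) = 1 − 192/120 ≈ -0.600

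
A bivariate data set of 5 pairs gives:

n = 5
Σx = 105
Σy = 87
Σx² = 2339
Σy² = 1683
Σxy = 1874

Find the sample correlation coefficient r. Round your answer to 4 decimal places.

0.3121

r = (nΣxy − ΣxΣy) / √[(nΣx² − (Σx)²)(nΣy² − (Σy)²)]
Numerator: 5×1874 − 105×87 = 235
Denominator: √[(11695 − 11025)(8415 − 7569)] = √[670 × 846] = 752.8745
r = 235 / 752.8745 ≈ 0.3121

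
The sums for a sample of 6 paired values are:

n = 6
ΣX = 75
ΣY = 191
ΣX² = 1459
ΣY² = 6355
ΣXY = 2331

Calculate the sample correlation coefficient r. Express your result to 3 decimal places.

r = (nΣXY − ΣXΣY) / √[(nΣX² − (ΣX)²)(nΣY² − (ΣY)²)]
Numerator: 6×2331 − 75×191 = -339
Denominator: √[(8754 − 5625)(38130 − 36481)] = √[3129 × 1649] = 2271.5019
r = -339 / 2271.5019 ≈ -0.149

-0.149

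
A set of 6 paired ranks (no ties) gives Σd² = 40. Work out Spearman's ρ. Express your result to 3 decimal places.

-0.143

ρ = 1 − 6Σd² / [n(n²−1)] = 1 − 6×40 / (6×35)
  = 1 − 240/210 = 1 − 1.1429 ≈ -0.143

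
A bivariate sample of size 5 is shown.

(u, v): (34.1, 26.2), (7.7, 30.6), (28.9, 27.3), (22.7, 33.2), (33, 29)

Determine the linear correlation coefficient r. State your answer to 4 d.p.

-0.5846

n = 5, Σu = 126.4, Σv = 146.3, Σu² = 3661.6, Σv² = 4311.33, Σuv = 3628.65
nΣuv − ΣuΣv = 18143.25 − 18492.32 = -349.07
nΣu² − (Σu)² = 18308 − 15976.96 = 2331.04; nΣv² − (Σv)² = 21556.65 − 21403.69 = 152.96
r = -349.07 / √(2331.04 × 152.96) = -349.07 / 597.1230 ≈ -0.5846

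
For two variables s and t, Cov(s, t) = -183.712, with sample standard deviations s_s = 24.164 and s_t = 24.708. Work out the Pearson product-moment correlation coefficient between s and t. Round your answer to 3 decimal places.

r = Cov(s,t) / (s_s · s_t) = -183.712 / (24.164 × 24.708)
  = -183.712 / 597.0441 ≈ -0.308

-0.308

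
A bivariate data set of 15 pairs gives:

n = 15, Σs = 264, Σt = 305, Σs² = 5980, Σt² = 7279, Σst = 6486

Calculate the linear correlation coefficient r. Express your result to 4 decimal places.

0.9327

r = (nΣst − ΣsΣt) / √[(nΣs² − (Σs)²)(nΣt² − (Σt)²)]
Numerator: 15×6486 − 264×305 = 16770
Denominator: √[(89700 − 69696)(109185 − 93025)] = √[20004 × 16160] = 17979.5617
r = 16770 / 17979.5617 ≈ 0.9327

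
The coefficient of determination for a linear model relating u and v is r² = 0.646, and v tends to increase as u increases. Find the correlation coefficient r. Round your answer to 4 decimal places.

|r| = √0.646 = 0.8037
The association is positive, so r = 0.8037.

0.8037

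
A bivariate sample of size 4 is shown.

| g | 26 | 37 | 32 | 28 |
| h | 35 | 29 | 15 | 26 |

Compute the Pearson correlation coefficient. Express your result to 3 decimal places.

n = 4, Σg = 123, Σh = 105, Σg² = 3853, Σh² = 2967, Σgh = 3191
nΣgh − ΣgΣh = 12764 − 12915 = -151
nΣg² − (Σg)² = 15412 − 15129 = 283; nΣh² − (Σh)² = 11868 − 11025 = 843
r = -151 / √(283 × 843) = -151 / 488.4353 ≈ -0.309

-0.309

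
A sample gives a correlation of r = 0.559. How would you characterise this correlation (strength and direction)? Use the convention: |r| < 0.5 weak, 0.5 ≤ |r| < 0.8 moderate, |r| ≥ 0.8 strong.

moderate positive

r = 0.559 > 0 so the relationship is positive.
|r| = 0.559, which falls in the moderate range.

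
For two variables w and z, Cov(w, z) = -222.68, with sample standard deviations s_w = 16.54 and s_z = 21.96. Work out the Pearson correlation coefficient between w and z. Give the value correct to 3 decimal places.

r = Cov(w,z) / (s_w · s_z) = -222.68 / (16.54 × 21.96)
  = -222.68 / 363.2184 ≈ -0.613

-0.613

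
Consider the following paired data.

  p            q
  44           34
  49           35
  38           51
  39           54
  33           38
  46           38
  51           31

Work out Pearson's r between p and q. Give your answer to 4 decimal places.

n = 7, Σp = 300, Σq = 281, Σp² = 13108, Σq² = 11747, Σpq = 11838
nΣpq − ΣpΣq = 82866 − 84300 = -1434
nΣp² − (Σp)² = 91756 − 90000 = 1756; nΣq² − (Σq)² = 82229 − 78961 = 3268
r = -1434 / √(1756 × 3268) = -1434 / 2395.5392 ≈ -0.5986

-0.5986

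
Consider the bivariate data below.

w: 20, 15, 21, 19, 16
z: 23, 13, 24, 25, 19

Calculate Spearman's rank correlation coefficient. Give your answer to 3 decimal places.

Rank w: 4, 1, 5, 3, 2
Rank z: 3, 1, 4, 5, 2
d = rank(w) − rank(z): 1, 0, 1, -2, 0; Σd² = 6
ρ = 1 − 6Σd² / [n(n²−1)] = 1 − 6×6 / (5×24) = 1 − 36/120 ≈ 0.700

0.700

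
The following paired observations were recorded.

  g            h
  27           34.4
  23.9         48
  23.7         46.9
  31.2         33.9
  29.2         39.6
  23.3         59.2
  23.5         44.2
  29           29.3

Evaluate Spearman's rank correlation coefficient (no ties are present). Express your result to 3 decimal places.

-0.786

Rank g: 5, 4, 3, 8, 7, 1, 2, 6
Rank h: 3, 7, 6, 2, 4, 8, 5, 1
d = rank(g) − rank(h): 2, -3, -3, 6, 3, -7, -3, 5; Σd² = 150
ρ = 1 − 6Σd² / [n(n²−1)] = 1 − 6×150 / (8×63) = 1 − 900/504 ≈ -0.786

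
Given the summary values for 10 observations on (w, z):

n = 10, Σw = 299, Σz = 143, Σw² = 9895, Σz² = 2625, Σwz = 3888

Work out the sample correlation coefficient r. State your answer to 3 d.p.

-0.521

r = (nΣwz − ΣwΣz) / √[(nΣw² − (Σw)²)(nΣz² − (Σz)²)]
Numerator: 10×3888 − 299×143 = -3877
Denominator: √[(98950 − 89401)(26250 − 20449)] = √[9549 × 5801] = 7442.6977
r = -3877 / 7442.6977 ≈ -0.521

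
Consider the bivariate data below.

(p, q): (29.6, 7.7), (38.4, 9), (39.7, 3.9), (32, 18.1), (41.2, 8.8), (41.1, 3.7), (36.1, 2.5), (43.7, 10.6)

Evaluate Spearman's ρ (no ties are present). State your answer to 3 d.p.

Rank p: 1, 4, 5, 2, 7, 6, 3, 8
Rank q: 4, 6, 3, 8, 5, 2, 1, 7
d = rank(p) − rank(q): -3, -2, 2, -6, 2, 4, 2, 1; Σd² = 78
ρ = 1 − 6Σd² / [n(n²−1)] = 1 − 6×78 / (8×63) = 1 − 468/504 ≈ 0.071

0.071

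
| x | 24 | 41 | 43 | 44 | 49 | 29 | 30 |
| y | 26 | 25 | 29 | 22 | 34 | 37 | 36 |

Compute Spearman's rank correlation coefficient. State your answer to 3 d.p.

Rank x: 1, 4, 5, 6, 7, 2, 3
Rank y: 3, 2, 4, 1, 5, 7, 6
d = rank(x) − rank(y): -2, 2, 1, 5, 2, -5, -3; Σd² = 72
ρ = 1 − 6Σd² / [n(n²−1)] = 1 − 6×72 / (7×48) = 1 − 432/336 ≈ -0.286

-0.286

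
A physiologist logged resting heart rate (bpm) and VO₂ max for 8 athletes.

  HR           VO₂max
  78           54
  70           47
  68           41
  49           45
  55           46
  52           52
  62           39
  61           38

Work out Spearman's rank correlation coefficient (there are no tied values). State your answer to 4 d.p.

Rank HR: 8, 7, 6, 1, 3, 2, 5, 4
Rank VO₂max: 8, 6, 3, 4, 5, 7, 2, 1
d = rank(HR) − rank(VO₂max): 0, 1, 3, -3, -2, -5, 3, 3; Σd² = 66
ρ = 1 − 6Σd² / [n(n²−1)] = 1 − 6×66 / (8×63) = 1 − 396/504 ≈ 0.2143

0.2143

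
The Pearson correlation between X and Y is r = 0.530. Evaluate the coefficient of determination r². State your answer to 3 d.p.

0.281

r² = (0.530)² = 0.281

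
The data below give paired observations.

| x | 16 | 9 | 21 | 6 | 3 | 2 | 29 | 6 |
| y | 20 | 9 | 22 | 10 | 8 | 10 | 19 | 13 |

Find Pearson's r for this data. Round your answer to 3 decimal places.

0.850

n = 8, Σx = 92, Σy = 111, Σx² = 1704, Σy² = 1759, Σxy = 1596
nΣxy − ΣxΣy = 12768 − 10212 = 2556
nΣx² − (Σx)² = 13632 − 8464 = 5168; nΣy² − (Σy)² = 14072 − 12321 = 1751
r = 2556 / √(5168 × 1751) = 2556 / 3008.1835 ≈ 0.850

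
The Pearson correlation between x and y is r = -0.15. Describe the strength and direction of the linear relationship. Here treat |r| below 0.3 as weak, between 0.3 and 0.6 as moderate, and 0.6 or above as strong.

r = -0.15 < 0 so the relationship is negative.
|r| = 0.15, which falls in the weak range.

weak negative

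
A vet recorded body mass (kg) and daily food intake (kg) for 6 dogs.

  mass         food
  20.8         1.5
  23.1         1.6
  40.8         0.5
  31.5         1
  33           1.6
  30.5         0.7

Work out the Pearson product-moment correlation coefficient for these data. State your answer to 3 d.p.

n = 6, Σx = 179.7, Σy = 6.9, Σx² = 5642.39, Σy² = 9.11, Σxy = 194.21
nΣxy − ΣxΣy = 1165.26 − 1239.93 = -74.67
nΣx² − (Σx)² = 33854.34 − 32292.09 = 1562.25; nΣy² − (Σy)² = 54.66 − 47.61 = 7.05
r = -74.67 / √(1562.25 × 7.05) = -74.67 / 104.9470 ≈ -0.712

-0.712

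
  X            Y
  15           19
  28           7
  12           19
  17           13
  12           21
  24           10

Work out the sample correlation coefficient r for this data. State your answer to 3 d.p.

-0.961

n = 6, ΣX = 108, ΣY = 89, ΣX² = 2162, ΣY² = 1481, ΣXY = 1422
nΣXY − ΣXΣY = 8532 − 9612 = -1080
nΣX² − (ΣX)² = 12972 − 11664 = 1308; nΣY² − (ΣY)² = 8886 − 7921 = 965
r = -1080 / √(1308 × 965) = -1080 / 1123.4856 ≈ -0.961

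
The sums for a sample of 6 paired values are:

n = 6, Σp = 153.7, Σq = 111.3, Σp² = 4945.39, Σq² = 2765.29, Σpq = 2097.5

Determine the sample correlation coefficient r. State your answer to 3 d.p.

r = (nΣpq − ΣpΣq) / √[(nΣp² − (Σp)²)(nΣq² − (Σq)²)]
Numerator: 6×2097.5 − 153.7×111.3 = -4521.81
Denominator: √[(29672.34 − 23623.69)(16591.74 − 12387.69)] = √[6048.65 × 4204.05] = 5042.7004
r = -4521.81 / 5042.7004 ≈ -0.897

-0.897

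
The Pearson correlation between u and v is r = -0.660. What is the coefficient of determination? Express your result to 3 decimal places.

0.436

r² = (-0.660)² = 0.436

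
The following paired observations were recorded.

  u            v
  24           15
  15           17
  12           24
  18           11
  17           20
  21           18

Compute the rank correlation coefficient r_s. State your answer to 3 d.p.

Rank u: 6, 2, 1, 4, 3, 5
Rank v: 2, 3, 6, 1, 5, 4
d = rank(u) − rank(v): 4, -1, -5, 3, -2, 1; Σd² = 56
ρ = 1 − 6Σd² / [n(n²−1)] = 1 − 6×56 / (6×35) = 1 − 336/210 ≈ -0.600

-0.600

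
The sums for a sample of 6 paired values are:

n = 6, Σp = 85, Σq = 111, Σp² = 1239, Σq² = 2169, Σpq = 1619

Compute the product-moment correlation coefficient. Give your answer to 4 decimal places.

r = (nΣpq − ΣpΣq) / √[(nΣp² − (Σp)²)(nΣq² − (Σq)²)]
Numerator: 6×1619 − 85×111 = 279
Denominator: √[(7434 − 7225)(13014 − 12321)] = √[209 × 693] = 380.5746
r = 279 / 380.5746 ≈ 0.7331

0.7331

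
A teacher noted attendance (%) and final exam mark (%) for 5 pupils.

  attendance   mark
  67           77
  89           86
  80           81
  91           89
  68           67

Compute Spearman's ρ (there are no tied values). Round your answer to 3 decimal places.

Rank attendance: 1, 4, 3, 5, 2
Rank mark: 2, 4, 3, 5, 1
d = rank(attendance) − rank(mark): -1, 0, 0, 0, 1; Σd² = 2
ρ = 1 − 6Σd² / [n(n²−1)] = 1 − 6×2 / (5×24) = 1 − 12/120 ≈ 0.900

0.900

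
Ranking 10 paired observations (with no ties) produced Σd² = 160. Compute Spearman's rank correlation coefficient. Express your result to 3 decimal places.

0.030

ρ = 1 − 6Σd² / [n(n²−1)] = 1 − 6×160 / (10×99)
  = 1 − 960/990 = 1 − 0.9697 ≈ 0.030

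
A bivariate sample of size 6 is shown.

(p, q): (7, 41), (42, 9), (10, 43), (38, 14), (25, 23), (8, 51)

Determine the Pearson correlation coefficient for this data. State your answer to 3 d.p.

-0.973

n = 6, Σp = 130, Σq = 181, Σp² = 4046, Σq² = 6937, Σpq = 2610
nΣpq − ΣpΣq = 15660 − 23530 = -7870
nΣp² − (Σp)² = 24276 − 16900 = 7376; nΣq² − (Σq)² = 41622 − 32761 = 8861
r = -7870 / √(7376 × 8861) = -7870 / 8084.4750 ≈ -0.973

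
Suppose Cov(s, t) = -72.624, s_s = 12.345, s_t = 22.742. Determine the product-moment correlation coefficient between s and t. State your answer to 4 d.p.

r = Cov(s,t) / (s_s · s_t) = -72.624 / (12.345 × 22.742)
  = -72.624 / 280.7500 ≈ -0.2587

-0.2587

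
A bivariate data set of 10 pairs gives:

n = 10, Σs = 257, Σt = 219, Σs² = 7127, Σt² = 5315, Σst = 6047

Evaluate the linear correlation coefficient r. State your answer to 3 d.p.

r = (nΣst − ΣsΣt) / √[(nΣs² − (Σs)²)(nΣt² − (Σt)²)]
Numerator: 10×6047 − 257×219 = 4187
Denominator: √[(71270 − 66049)(53150 − 47961)] = √[5221 × 5189] = 5204.9754
r = 4187 / 5204.9754 ≈ 0.804

0.804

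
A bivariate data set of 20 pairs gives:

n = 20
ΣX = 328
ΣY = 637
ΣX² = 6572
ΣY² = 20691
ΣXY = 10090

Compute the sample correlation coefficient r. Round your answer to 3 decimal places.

r = (nΣXY − ΣXΣY) / √[(nΣX² − (ΣX)²)(nΣY² − (ΣY)²)]
Numerator: 20×10090 − 328×637 = -7136
Denominator: √[(131440 − 107584)(413820 − 405769)] = √[23856 × 8051] = 13858.7393
r = -7136 / 13858.7393 ≈ -0.515

-0.515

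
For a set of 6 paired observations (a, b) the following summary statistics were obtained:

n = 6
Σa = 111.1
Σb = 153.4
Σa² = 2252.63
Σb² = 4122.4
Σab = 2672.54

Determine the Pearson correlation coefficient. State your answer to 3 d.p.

-0.848

r = (nΣab − ΣaΣb) / √[(nΣa² − (Σa)²)(nΣb² − (Σb)²)]
Numerator: 6×2672.54 − 111.1×153.4 = -1007.5
Denominator: √[(13515.78 − 12343.21)(24734.4 − 23531.56)] = √[1172.57 × 1202.84] = 1187.6086
r = -1007.5 / 1187.6086 ≈ -0.848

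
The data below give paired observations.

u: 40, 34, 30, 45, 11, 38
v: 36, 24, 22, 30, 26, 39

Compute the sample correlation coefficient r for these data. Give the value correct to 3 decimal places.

n = 6, Σu = 198, Σv = 177, Σu² = 7246, Σv² = 5453, Σuv = 6034
nΣuv − ΣuΣv = 36204 − 35046 = 1158
nΣu² − (Σu)² = 43476 − 39204 = 4272; nΣv² − (Σv)² = 32718 − 31329 = 1389
r = 1158 / √(4272 × 1389) = 1158 / 2435.9409 ≈ 0.475

0.475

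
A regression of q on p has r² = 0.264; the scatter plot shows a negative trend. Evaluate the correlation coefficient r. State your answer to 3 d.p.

-0.514

|r| = √0.264 = 0.514
The association is negative, so r = −0.514.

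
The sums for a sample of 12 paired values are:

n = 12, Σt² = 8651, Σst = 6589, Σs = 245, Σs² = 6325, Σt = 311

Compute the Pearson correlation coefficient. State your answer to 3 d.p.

0.271

r = (nΣst − ΣsΣt) / √[(nΣs² − (Σs)²)(nΣt² − (Σt)²)]
Numerator: 12×6589 − 245×311 = 2873
Denominator: √[(75900 − 60025)(103812 − 96721)] = √[15875 × 7091] = 10609.8834
r = 2873 / 10609.8834 ≈ 0.271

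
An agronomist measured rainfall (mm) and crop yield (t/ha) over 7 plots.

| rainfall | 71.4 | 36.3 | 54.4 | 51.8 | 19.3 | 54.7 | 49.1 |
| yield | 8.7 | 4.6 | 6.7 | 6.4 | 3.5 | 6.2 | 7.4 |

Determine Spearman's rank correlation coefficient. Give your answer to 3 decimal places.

Rank rainfall: 7, 2, 5, 4, 1, 6, 3
Rank yield: 7, 2, 5, 4, 1, 3, 6
d = rank(rainfall) − rank(yield): 0, 0, 0, 0, 0, 3, -3; Σd² = 18
ρ = 1 − 6Σd² / [n(n²−1)] = 1 − 6×18 / (7×48) = 1 − 108/336 ≈ 0.679

0.679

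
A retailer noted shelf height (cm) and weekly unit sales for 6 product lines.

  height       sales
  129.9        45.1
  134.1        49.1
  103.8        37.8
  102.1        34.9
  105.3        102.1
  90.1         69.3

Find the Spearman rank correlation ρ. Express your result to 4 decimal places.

Rank height: 5, 6, 3, 2, 4, 1
Rank sales: 3, 4, 2, 1, 6, 5
d = rank(height) − rank(sales): 2, 2, 1, 1, -2, -4; Σd² = 30
ρ = 1 − 6Σd² / [n(n²−1)] = 1 − 6×30 / (6×35) = 1 − 180/210 ≈ 0.1429

0.1429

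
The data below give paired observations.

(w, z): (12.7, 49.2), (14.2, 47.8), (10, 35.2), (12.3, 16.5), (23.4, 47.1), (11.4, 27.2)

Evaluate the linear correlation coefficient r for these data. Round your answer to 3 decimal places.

0.464

n = 6, Σw = 84, Σz = 223, Σw² = 1291.74, Σz² = 9175.02, Σwz = 3270.77
nΣwz − ΣwΣz = 19624.62 − 18732 = 892.62
nΣw² − (Σw)² = 7750.44 − 7056 = 694.44; nΣz² − (Σz)² = 55050.12 − 49729 = 5321.12
r = 892.62 / √(694.44 × 5321.12) = 892.62 / 1922.2899 ≈ 0.464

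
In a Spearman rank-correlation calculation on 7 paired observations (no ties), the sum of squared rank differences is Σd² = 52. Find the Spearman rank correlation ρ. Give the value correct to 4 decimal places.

0.0714

ρ = 1 − 6Σd² / [n(n²−1)] = 1 − 6×52 / (7×48)
  = 1 − 312/336 = 1 − 0.92857 ≈ 0.0714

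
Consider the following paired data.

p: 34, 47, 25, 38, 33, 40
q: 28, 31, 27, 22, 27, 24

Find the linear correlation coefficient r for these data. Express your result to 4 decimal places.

0.1758

n = 6, Σp = 217, Σq = 159, Σp² = 8123, Σq² = 4263, Σpq = 5771
nΣpq − ΣpΣq = 34626 − 34503 = 123
nΣp² − (Σp)² = 48738 − 47089 = 1649; nΣq² − (Σq)² = 25578 − 25281 = 297
r = 123 / √(1649 × 297) = 123 / 699.8235 ≈ 0.1758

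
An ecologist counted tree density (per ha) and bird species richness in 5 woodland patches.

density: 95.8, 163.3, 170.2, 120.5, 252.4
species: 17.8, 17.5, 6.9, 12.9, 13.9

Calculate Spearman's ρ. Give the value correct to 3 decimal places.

Rank density: 1, 3, 4, 2, 5
Rank species: 5, 4, 1, 2, 3
d = rank(density) − rank(species): -4, -1, 3, 0, 2; Σd² = 30
ρ = 1 − 6Σd² / [n(n²−1)] = 1 − 6×30 / (5×24) = 1 − 180/120 ≈ -0.500

-0.500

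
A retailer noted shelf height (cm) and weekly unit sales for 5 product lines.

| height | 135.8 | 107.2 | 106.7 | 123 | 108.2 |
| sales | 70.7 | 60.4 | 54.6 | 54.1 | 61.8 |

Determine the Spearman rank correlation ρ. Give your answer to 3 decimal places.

0.400

Rank height: 5, 2, 1, 4, 3
Rank sales: 5, 3, 2, 1, 4
d = rank(height) − rank(sales): 0, -1, -1, 3, -1; Σd² = 12
ρ = 1 − 6Σd² / [n(n²−1)] = 1 − 6×12 / (5×24) = 1 − 72/120 ≈ 0.400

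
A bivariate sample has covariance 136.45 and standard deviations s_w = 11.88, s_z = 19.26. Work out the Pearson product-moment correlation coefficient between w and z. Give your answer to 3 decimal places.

r = Cov(w,z) / (s_w · s_z) = 136.45 / (11.88 × 19.26)
  = 136.45 / 228.8088 ≈ 0.596

0.596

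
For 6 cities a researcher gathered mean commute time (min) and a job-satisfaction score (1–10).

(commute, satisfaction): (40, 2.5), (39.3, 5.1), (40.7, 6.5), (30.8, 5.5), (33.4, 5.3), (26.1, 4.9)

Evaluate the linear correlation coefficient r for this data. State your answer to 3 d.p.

-0.132

n = 6, Σx = 210.3, Σy = 29.8, Σx² = 7546.39, Σy² = 156.86, Σxy = 1039.29
nΣxy − ΣxΣy = 6235.74 − 6266.94 = -31.2
nΣx² − (Σx)² = 45278.34 − 44226.09 = 1052.25; nΣy² − (Σy)² = 941.16 − 888.04 = 53.12
r = -31.2 / √(1052.25 × 53.12) = -31.2 / 236.4223 ≈ -0.132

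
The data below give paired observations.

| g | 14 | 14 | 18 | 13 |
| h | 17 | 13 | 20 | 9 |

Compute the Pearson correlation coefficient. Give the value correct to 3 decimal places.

n = 4, Σg = 59, Σh = 59, Σg² = 885, Σh² = 939, Σgh = 897
nΣgh − ΣgΣh = 3588 − 3481 = 107
nΣg² − (Σg)² = 3540 − 3481 = 59; nΣh² − (Σh)² = 3756 − 3481 = 275
r = 107 / √(59 × 275) = 107 / 127.3774 ≈ 0.840

0.840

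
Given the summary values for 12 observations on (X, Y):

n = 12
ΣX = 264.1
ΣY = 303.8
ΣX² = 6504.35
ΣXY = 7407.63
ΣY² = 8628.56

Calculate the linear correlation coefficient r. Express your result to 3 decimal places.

0.896

r = (nΣXY − ΣXΣY) / √[(nΣX² − (ΣX)²)(nΣY² − (ΣY)²)]
Numerator: 12×7407.63 − 264.1×303.8 = 8657.98
Denominator: √[(78052.2 − 69748.81)(103542.72 − 92294.44)] = √[8303.39 × 11248.28] = 9664.3083
r = 8657.98 / 9664.3083 ≈ 0.896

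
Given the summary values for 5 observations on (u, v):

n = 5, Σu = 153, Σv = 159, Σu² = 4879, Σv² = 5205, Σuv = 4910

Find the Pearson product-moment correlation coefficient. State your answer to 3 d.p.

0.260

r = (nΣuv − ΣuΣv) / √[(nΣu² − (Σu)²)(nΣv² − (Σv)²)]
Numerator: 5×4910 − 153×159 = 223
Denominator: √[(24395 − 23409)(26025 − 25281)] = √[986 × 744] = 856.4952
r = 223 / 856.4952 ≈ 0.260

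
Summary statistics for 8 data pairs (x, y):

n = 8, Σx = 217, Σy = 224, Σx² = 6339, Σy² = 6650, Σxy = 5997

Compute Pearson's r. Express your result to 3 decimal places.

r = (nΣxy − ΣxΣy) / √[(nΣx² − (Σx)²)(nΣy² − (Σy)²)]
Numerator: 8×5997 − 217×224 = -632
Denominator: √[(50712 − 47089)(53200 − 50176)] = √[3623 × 3024] = 3309.9776
r = -632 / 3309.9776 ≈ -0.191

-0.191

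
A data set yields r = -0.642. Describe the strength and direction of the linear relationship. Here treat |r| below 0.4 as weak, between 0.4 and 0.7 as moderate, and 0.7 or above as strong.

moderate negative

r = -0.642 < 0 so the relationship is negative.
|r| = 0.642, which falls in the moderate range.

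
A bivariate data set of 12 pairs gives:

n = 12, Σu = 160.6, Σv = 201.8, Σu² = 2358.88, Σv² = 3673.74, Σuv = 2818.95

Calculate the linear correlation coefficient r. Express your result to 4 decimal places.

r = (nΣuv − ΣuΣv) / √[(nΣu² − (Σu)²)(nΣv² − (Σv)²)]
Numerator: 12×2818.95 − 160.6×201.8 = 1418.32
Denominator: √[(28306.56 − 25792.36)(44084.88 − 40723.24)] = √[2514.2 × 3361.64] = 2907.2040
r = 1418.32 / 2907.2040 ≈ 0.4879

0.4879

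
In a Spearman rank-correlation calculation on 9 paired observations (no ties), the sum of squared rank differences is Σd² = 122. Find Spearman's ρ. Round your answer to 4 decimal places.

ρ = 1 − 6Σd² / [n(n²−1)] = 1 − 6×122 / (9×80)
  = 1 − 732/720 = 1 − 1.01667 ≈ -0.0167

-0.0167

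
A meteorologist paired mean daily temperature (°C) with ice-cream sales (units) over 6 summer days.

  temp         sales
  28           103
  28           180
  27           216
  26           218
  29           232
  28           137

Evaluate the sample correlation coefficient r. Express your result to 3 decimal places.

n = 6, Σx = 166, Σy = 1086, Σx² = 4598, Σy² = 209782, Σxy = 29988
nΣxy − ΣxΣy = 179928 − 180276 = -348
nΣx² − (Σx)² = 27588 − 27556 = 32; nΣy² − (Σy)² = 1258692 − 1179396 = 79296
r = -348 / √(32 × 79296) = -348 / 1592.9444 ≈ -0.218

-0.218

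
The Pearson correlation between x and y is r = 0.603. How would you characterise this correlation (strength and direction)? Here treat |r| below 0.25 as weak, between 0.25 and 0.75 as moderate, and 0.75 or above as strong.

r = 0.603 > 0 so the relationship is positive.
|r| = 0.603, which falls in the moderate range.

moderate positive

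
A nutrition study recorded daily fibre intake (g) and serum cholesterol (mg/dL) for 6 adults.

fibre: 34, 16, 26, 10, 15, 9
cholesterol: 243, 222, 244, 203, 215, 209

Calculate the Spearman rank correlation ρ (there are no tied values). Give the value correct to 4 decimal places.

Rank fibre: 6, 4, 5, 2, 3, 1
Rank cholesterol: 5, 4, 6, 1, 3, 2
d = rank(fibre) − rank(cholesterol): 1, 0, -1, 1, 0, -1; Σd² = 4
ρ = 1 − 6Σd² / [n(n²−1)] = 1 − 6×4 / (6×35) = 1 − 24/210 ≈ 0.8857

0.8857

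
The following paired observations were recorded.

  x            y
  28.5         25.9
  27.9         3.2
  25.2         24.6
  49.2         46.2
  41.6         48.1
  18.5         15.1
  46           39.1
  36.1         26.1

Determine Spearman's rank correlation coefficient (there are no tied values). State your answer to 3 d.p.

Rank x: 4, 3, 2, 8, 6, 1, 7, 5
Rank y: 4, 1, 3, 7, 8, 2, 6, 5
d = rank(x) − rank(y): 0, 2, -1, 1, -2, -1, 1, 0; Σd² = 12
ρ = 1 − 6Σd² / [n(n²−1)] = 1 − 6×12 / (8×63) = 1 − 72/504 ≈ 0.857

0.857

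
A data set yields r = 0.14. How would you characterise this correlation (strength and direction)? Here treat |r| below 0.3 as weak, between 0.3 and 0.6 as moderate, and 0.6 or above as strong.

weak positive

r = 0.14 > 0 so the relationship is positive.
|r| = 0.14, which falls in the weak range.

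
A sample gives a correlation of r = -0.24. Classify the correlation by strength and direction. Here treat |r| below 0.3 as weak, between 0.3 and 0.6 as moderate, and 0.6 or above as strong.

weak negative

r = -0.24 < 0 so the relationship is negative.
|r| = 0.24, which falls in the weak range.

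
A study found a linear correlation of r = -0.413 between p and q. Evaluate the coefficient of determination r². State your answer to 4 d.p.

r² = (-0.413)² = 0.1706

0.1706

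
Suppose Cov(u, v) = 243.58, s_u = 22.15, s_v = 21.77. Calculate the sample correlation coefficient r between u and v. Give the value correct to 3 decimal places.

0.505

r = Cov(u,v) / (s_u · s_v) = 243.58 / (22.15 × 21.77)
  = 243.58 / 482.2055 ≈ 0.505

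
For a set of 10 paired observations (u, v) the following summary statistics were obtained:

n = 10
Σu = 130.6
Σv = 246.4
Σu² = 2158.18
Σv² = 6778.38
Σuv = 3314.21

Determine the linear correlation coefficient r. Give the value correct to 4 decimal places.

r = (nΣuv − ΣuΣv) / √[(nΣu² − (Σu)²)(nΣv² − (Σv)²)]
Numerator: 10×3314.21 − 130.6×246.4 = 962.26
Denominator: √[(21581.8 − 17056.36)(67783.8 − 60712.96)] = √[4525.44 × 7070.84] = 5656.7360
r = 962.26 / 5656.7360 ≈ 0.1701

0.1701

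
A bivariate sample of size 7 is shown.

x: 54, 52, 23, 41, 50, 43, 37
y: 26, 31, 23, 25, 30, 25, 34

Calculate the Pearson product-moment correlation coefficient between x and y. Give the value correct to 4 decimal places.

n = 7, Σx = 300, Σy = 194, Σx² = 13548, Σy² = 5472, Σxy = 8403
nΣxy − ΣxΣy = 58821 − 58200 = 621
nΣx² − (Σx)² = 94836 − 90000 = 4836; nΣy² − (Σy)² = 38304 − 37636 = 668
r = 621 / √(4836 × 668) = 621 / 1797.3447 ≈ 0.3455

0.3455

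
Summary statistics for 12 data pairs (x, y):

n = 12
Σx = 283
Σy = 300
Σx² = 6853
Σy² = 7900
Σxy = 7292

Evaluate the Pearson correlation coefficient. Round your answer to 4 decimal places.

0.8112

r = (nΣxy − ΣxΣy) / √[(nΣx² − (Σx)²)(nΣy² − (Σy)²)]
Numerator: 12×7292 − 283×300 = 2604
Denominator: √[(82236 − 80089)(94800 − 90000)] = √[2147 × 4800] = 3210.2336
r = 2604 / 3210.2336 ≈ 0.8112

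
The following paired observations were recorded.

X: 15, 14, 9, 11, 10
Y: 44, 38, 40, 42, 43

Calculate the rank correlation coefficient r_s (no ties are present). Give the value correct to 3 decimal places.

Rank X: 5, 4, 1, 3, 2
Rank Y: 5, 1, 2, 3, 4
d = rank(X) − rank(Y): 0, 3, -1, 0, -2; Σd² = 14
ρ = 1 − 6Σd² / [n(n²−1)] = 1 − 6×14 / (5×24) = 1 − 84/120 ≈ 0.300

0.300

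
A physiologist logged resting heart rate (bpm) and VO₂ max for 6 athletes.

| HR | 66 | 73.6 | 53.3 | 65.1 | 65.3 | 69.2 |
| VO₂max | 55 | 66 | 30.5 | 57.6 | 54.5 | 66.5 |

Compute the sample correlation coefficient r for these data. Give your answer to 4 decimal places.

n = 6, Σx = 392.5, Σy = 330.1, Σx² = 25904.59, Σy² = 19021.51, Σxy = 22023.66
nΣxy − ΣxΣy = 132141.96 − 129564.25 = 2577.71
nΣx² − (Σx)² = 155427.54 − 154056.25 = 1371.29; nΣy² − (Σy)² = 114129.06 − 108966.01 = 5163.05
r = 2577.71 / √(1371.29 × 5163.05) = 2577.71 / 2660.8342 ≈ 0.9688

0.9688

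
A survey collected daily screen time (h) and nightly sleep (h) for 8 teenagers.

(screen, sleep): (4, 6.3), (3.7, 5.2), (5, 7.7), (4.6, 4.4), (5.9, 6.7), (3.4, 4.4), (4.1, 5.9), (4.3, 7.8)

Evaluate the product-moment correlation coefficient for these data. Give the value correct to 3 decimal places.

0.493

n = 8, Σx = 35, Σy = 48.4, Σx² = 157.52, Σy² = 305.28, Σxy = 215.4
nΣxy − ΣxΣy = 1723.2 − 1694 = 29.2
nΣx² − (Σx)² = 1260.16 − 1225 = 35.16; nΣy² − (Σy)² = 2442.24 − 2342.56 = 99.68
r = 29.2 / √(35.16 × 99.68) = 29.2 / 59.2009 ≈ 0.493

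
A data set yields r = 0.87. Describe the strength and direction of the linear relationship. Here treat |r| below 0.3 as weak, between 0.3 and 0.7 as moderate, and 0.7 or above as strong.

strong positive

r = 0.87 > 0 so the relationship is positive.
|r| = 0.87, which falls in the strong range.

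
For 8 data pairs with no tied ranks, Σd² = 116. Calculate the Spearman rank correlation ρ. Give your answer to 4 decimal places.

-0.3810

ρ = 1 − 6Σd² / [n(n²−1)] = 1 − 6×116 / (8×63)
  = 1 − 696/504 = 1 − 1.38095 ≈ -0.3810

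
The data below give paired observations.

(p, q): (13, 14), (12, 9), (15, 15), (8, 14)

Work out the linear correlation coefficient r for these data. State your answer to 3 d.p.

0.125

n = 4, Σp = 48, Σq = 52, Σp² = 602, Σq² = 698, Σpq = 627
nΣpq − ΣpΣq = 2508 − 2496 = 12
nΣp² − (Σp)² = 2408 − 2304 = 104; nΣq² − (Σq)² = 2792 − 2704 = 88
r = 12 / √(104 × 88) = 12 / 95.6661 ≈ 0.125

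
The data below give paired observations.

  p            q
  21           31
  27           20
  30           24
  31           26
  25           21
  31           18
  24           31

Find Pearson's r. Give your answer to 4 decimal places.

n = 7, Σp = 189, Σq = 171, Σp² = 5193, Σq² = 4339, Σpq = 4544
nΣpq − ΣpΣq = 31808 − 32319 = -511
nΣp² − (Σp)² = 36351 − 35721 = 630; nΣq² − (Σq)² = 30373 − 29241 = 1132
r = -511 / √(630 × 1132) = -511 / 844.4880 ≈ -0.6051

-0.6051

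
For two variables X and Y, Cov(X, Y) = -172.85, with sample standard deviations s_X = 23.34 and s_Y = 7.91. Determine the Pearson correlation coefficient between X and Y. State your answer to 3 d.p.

-0.936

r = Cov(X,Y) / (s_X · s_Y) = -172.85 / (23.34 × 7.91)
  = -172.85 / 184.6194 ≈ -0.936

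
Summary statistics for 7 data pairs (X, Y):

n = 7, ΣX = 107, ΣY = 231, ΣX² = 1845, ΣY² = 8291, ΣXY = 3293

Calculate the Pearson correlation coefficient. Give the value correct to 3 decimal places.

r = (nΣXY − ΣXΣY) / √[(nΣX² − (ΣX)²)(nΣY² − (ΣY)²)]
Numerator: 7×3293 − 107×231 = -1666
Denominator: √[(12915 − 11449)(58037 − 53361)] = √[1466 × 4676] = 2618.2085
r = -1666 / 2618.2085 ≈ -0.636

-0.636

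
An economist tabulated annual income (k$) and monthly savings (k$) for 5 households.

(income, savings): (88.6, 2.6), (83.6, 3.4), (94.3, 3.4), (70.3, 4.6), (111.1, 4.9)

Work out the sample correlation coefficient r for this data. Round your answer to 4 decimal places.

n = 5, Σx = 447.9, Σy = 18.9, Σx² = 41016.71, Σy² = 75.05, Σxy = 1702.99
nΣxy − ΣxΣy = 8514.95 − 8465.31 = 49.64
nΣx² − (Σx)² = 205083.55 − 200614.41 = 4469.14; nΣy² − (Σy)² = 375.25 − 357.21 = 18.04
r = 49.64 / √(4469.14 × 18.04) = 49.64 / 283.9424 ≈ 0.1748

0.1748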